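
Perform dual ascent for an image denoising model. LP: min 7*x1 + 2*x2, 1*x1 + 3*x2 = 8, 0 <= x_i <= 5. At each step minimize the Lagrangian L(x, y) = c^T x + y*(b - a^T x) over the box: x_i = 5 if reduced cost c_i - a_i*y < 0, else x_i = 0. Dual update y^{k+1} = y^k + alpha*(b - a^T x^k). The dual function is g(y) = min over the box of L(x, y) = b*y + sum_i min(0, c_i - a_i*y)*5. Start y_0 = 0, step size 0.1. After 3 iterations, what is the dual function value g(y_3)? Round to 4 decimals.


Dual ascent for LP: min 7*x1 + 2*x2, 1*x1 + 3*x2 = 8, 0 <= x_i <= 5
Step 1: y^k = 0.0, reduced costs: (7.0, 2.0)
  x^k = (0.0, 0.0), subgradient = b - a^T x = 8.0
  y^{k+1} = 0.0 + 0.1*8.0 = 0.8
Step 2: y^k = 0.8, reduced costs: (6.2, -0.4)
  x^k = (0.0, 5.0), subgradient = b - a^T x = -7.0
  y^{k+1} = 0.8 + 0.1*-7.0 = 0.1
Step 3: y^k = 0.1, reduced costs: (6.9, 1.7)
  x^k = (0.0, 0.0), subgradient = b - a^T x = 8.0
  y^{k+1} = 0.1 + 0.1*8.0 = 0.9
Dual objective at y_3 = 0.9: reduced costs (6.1, -0.7), box minimizer x = (0.0, 5.0)
g(y_3) = b*y + (c1 - a1*y)*x1 + (c2 - a2*y)*x2 = 8*0.9 + 6.1*0.0 + (-0.7)*5.0 = 7.2 + 0.0 - 3.5 = 3.7


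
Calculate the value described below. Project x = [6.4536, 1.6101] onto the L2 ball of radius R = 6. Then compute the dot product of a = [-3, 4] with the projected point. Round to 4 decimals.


Step 1: Compute ||x|| (intermediates to 6 decimals).
||x|| = sqrt(6.4536^2 + 1.6101^2) = 6.651419
Step 2: Project.
Since ||x|| > R, scale = R/||x|| = 6/6.651419 = 0.902063, proj(x) = scale * x
proj(x) = [5.821554, 1.452412]
Step 3: Dot product.
a^T * proj(x) = -3*5.821554 + 4*1.452412 = -11.655


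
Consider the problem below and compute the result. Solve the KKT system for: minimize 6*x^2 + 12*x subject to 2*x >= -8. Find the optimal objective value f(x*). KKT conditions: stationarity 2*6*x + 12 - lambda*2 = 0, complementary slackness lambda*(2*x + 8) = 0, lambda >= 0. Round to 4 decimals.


Step 1: Try lambda = 0 (constraint inactive).
Stationarity: 2*6*x + 12 = 0
x* = -12/(2*6) = -1.0
Check constraint: 2*-1.0 = -2.0 >= -8 -- satisfied.
Step 2: Compute optimal value.
f(x*) = 6*(-1.0)^2 + 12*(-1.0) = -6.0


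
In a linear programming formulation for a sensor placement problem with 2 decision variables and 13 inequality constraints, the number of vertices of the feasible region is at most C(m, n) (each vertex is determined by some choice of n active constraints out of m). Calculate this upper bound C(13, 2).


Each vertex corresponds to some choice of n active constraints out of m, so the number of vertices is at most C(m, n) = m! / (n!(m-n)!).
m = 13, n = 2
Numerator: 13 * 12
Denominator: 2! = 2
C(13, 2) = 78


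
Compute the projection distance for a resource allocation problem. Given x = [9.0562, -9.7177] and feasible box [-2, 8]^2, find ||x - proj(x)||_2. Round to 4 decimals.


Project each component onto [-2, 8].
clip(9.0562) = 8.0, clip(-9.7177) = -2.0
Projection = [8.0, -2.0]
Squared diffs: [1.1156, 59.5629]
Distance = sqrt(60.6785) = 7.7896


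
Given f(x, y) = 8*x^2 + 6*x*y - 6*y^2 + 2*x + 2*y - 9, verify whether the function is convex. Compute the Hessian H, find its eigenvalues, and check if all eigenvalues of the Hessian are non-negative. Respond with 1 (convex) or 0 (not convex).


The Hessian of f(x,y) = 8*x^2 + 6*x*y - 6*y^2 + 2*x + 2*y - 9 is:
H = [[16, 6], [6, -12]]
Trace = 16 - 12 = 4
Determinant = 16*-12 - (6)^2 = -228
Discriminant = (4)^2 - 4*-228 = 928.0
Eigenvalues: lambda_1 = -13.2315, lambda_2 = 17.2315
The function is not convex.

0


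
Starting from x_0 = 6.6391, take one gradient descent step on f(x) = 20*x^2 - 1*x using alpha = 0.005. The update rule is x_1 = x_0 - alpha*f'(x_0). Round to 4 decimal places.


We compute the gradient at x_0 and apply the update.
f'(x) = 40*x - 1
f'(6.6391) = 40*6.6391 - 1 = 264.564
x_1 = 6.6391 - 0.005*264.564 = 5.3163


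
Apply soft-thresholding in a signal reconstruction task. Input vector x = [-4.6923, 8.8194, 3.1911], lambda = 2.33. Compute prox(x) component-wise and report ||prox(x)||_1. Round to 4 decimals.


Soft-thresholding with lambda = 2.33:
prox(-4.6923) = sign(-4.6923)*max(|-4.6923| - 2.33, 0) = -2.3623
prox(8.8194) = sign(8.8194)*max(|8.8194| - 2.33, 0) = 6.4894
prox(3.1911) = sign(3.1911)*max(|3.1911| - 2.33, 0) = 0.8611
prox(x) = [-2.3623, 6.4894, 0.8611]
||prox(x)||_1 = 2.3623 + 6.4894 + 0.8611 = 9.7128


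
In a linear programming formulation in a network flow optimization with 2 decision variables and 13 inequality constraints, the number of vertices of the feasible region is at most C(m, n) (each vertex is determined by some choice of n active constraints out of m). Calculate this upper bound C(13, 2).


Each vertex corresponds to some choice of n active constraints out of m, so the number of vertices is at most C(m, n) = m! / (n!(m-n)!).
m = 13, n = 2
Numerator: 13 * 12
Denominator: 2! = 2
C(13, 2) = 78


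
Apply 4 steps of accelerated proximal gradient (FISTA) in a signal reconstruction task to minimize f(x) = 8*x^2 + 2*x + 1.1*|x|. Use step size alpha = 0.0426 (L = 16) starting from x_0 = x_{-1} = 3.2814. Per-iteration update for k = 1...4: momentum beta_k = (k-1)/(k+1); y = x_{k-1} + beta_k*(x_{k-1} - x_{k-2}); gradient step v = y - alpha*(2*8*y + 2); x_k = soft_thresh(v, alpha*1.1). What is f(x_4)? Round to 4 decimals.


FISTA on f(x) = 8*x^2 + 2*x + 1.1*|x|
L = 16, alpha = 0.0426
Iteration 1: beta = 0.0, y = 3.2814 + 0.0*(3.2814 - 3.2814) = 3.2814
  grad(y) = 54.5024, v = y - alpha*grad = 0.9596
  prox(v) = soft_thresh(0.9596, 0.0469) = 0.9127
Iteration 2: beta = 0.3333, y = 0.9127 + 0.3333*(0.9127 - 3.2814) = 0.1232
  grad(y) = 3.9709, v = y - alpha*grad = -0.046
  prox(v) = soft_thresh(-0.046, 0.0469) = 0.0
Iteration 3: beta = 0.5, y = 0.0 + 0.5*(0.0 - 0.9127) = -0.4564
  grad(y) = -5.3019, v = y - alpha*grad = -0.2305
  prox(v) = soft_thresh(-0.2305, 0.0469) = -0.1836
Iteration 4: beta = 0.6, y = -0.1836 + 0.6*(-0.1836 - 0.0) = -0.2938
  grad(y) = -2.7014, v = y - alpha*grad = -0.1788
  prox(v) = soft_thresh(-0.1788, 0.0469) = -0.1319
f(x_4) = 8*(-0.1319)^2 + 2*(-0.1319) + 1.1*|-0.1319| = 0.0205


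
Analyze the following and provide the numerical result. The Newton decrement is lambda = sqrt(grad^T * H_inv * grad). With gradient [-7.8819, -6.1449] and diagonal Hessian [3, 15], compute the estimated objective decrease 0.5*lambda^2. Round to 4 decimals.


Step 1: H is diagonal, so H^(-1) * g = [-2.6273, -0.4097].
Step 2: g^T H^(-1) g = sum_i g_i^2 / H_ii
  = (-7.8819)^2/3 + (-6.1449)^2/15
  = 20.7081 + 2.5173 = 23.2254
Step 3: Objective decrease = 0.5 * g^T H^(-1) g = 11.6127


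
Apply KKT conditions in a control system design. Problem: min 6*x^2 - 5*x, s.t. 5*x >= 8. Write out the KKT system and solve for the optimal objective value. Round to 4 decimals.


Step 1: Try lambda = 0 (constraint inactive).
x_unc = 5/(2*6) = 0.4167
Check: 5*0.4167 = 2.0835 < 8 -- violated!
Step 2: Constraint must be active: 5*x = 8
x* = 8/5 = 1.6
lambda = (2*6*1.6 - 5)/5 = 2.84
Step 3: Compute optimal value.
f(x*) = 6*1.6^2 - 5*1.6 = 7.36


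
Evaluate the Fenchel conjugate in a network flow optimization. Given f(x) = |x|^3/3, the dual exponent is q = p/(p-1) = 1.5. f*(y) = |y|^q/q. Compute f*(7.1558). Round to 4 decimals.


The conjugate exponent q satisfies 1/p + 1/q = 1.
p = 3, so q = 3/(3 - 1) = 1.5
|y|^q = 7.1558^1.5 = 19.142
f*(7.1558) = 19.142 / 1.5 = 12.7613


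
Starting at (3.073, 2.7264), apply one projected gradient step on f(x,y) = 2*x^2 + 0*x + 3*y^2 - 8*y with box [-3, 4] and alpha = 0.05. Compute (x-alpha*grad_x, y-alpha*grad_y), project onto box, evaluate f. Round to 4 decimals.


Step 1: Compute gradient at (3.073, 2.7264).
grad_x = 2*2*3.073 + 0 = 12.292
grad_y = 2*3*2.7264 - 8 = 8.3584
Step 2: Gradient step.
x_raw = 3.073 - 0.05*12.292 = 2.4584
y_raw = 2.7264 - 0.05*8.3584 = 2.3085
Step 3: Project onto [-3, 4].
x_proj = clip(2.4584) = 2.4584
y_proj = clip(2.3085) = 2.3085
Step 4: Evaluate f.
f(2.4584, 2.3085) = 9.6069


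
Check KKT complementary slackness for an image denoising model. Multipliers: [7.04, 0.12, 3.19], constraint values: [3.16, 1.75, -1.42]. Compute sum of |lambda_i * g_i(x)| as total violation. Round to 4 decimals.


KKT complementary slackness check:
lambda_1 * g_1 = 7.04 * 3.16 = 22.2464
lambda_2 * g_2 = 0.12 * 1.75 = 0.21
lambda_3 * g_3 = 3.19 * -1.42 = -4.5298
Total violation = 22.2464 + 0.21 + 4.5298 = 26.9862


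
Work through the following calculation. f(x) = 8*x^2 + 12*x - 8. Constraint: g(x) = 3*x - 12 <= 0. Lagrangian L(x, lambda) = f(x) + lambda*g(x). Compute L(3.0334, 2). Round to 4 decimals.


Step 1: Evaluate f(x).
f(3.0334) = 8*3.0334^2 + 12*3.0334 - 8 = 102.0129
Step 2: Evaluate g(x).
g(3.0334) = 3*3.0334 - 12 = -2.8998
Step 3: Compute Lagrangian.
L = 102.0129 + 2*-2.8998 = 96.2133


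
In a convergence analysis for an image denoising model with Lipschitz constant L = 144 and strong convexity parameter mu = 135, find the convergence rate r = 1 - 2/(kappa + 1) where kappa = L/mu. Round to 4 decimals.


Step 1: Compute the condition number.
kappa = L/mu = 144/135 = 1.0667
Step 2: Compute the convergence rate.
r = 1 - 2/(kappa + 1) = 1 - 2*mu/(L + mu) = (L - mu)/(L + mu) = 9/279 = 0.0323


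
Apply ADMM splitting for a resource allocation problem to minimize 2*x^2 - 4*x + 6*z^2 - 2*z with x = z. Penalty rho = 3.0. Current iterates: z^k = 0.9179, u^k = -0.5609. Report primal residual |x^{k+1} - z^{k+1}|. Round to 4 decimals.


ADMM iteration with rho = 3.0, z^k = 0.9179, u^k = -0.5609
Step 1: x-update.
Minimize 2*x^2 - 4*x + (3.0/2)*(x - 0.9179 - 0.5609)^2
FOC: (2*2 + 3.0)*x = 4 + 3.0*(0.9179 + 0.5609)
x^{k+1} = 1.2052
Step 2: z-update.
Minimize 6*z^2 - 2*z + (3.0/2)*(1.2052 - z - 0.5609)^2
FOC: (2*6 + 3.0)*z = 2 + 3.0*(1.2052 - 0.5609)
z^{k+1} = 0.2622
Step 3: u-update.
u^{k+1} = -0.5609 + 1.2052 - 0.2622 = 0.3821
Step 4: Primal residual = |1.2052 - 0.2622| = 0.943


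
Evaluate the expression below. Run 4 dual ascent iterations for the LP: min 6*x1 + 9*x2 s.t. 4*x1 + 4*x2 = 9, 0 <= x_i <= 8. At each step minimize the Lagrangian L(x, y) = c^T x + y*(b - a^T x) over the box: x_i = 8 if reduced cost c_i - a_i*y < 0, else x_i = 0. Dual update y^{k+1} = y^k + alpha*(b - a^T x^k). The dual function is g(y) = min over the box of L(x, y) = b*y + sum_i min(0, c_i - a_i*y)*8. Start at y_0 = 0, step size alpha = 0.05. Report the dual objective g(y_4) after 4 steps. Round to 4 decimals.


Dual ascent for LP: min 6*x1 + 9*x2, 4*x1 + 4*x2 = 9, 0 <= x_i <= 8
Step 1: y^k = 0.0, reduced costs: (6.0, 9.0)
  x^k = (0.0, 0.0), subgradient = b - a^T x = 9.0
  y^{k+1} = 0.0 + 0.05*9.0 = 0.45
Step 2: y^k = 0.45, reduced costs: (4.2, 7.2)
  x^k = (0.0, 0.0), subgradient = b - a^T x = 9.0
  y^{k+1} = 0.45 + 0.05*9.0 = 0.9
Step 3: y^k = 0.9, reduced costs: (2.4, 5.4)
  x^k = (0.0, 0.0), subgradient = b - a^T x = 9.0
  y^{k+1} = 0.9 + 0.05*9.0 = 1.35
Step 4: y^k = 1.35, reduced costs: (0.6, 3.6)
  x^k = (0.0, 0.0), subgradient = b - a^T x = 9.0
  y^{k+1} = 1.35 + 0.05*9.0 = 1.8
Dual objective at y_4 = 1.8: reduced costs (-1.2, 1.8), box minimizer x = (8.0, 0.0)
g(y_4) = b*y + (c1 - a1*y)*x1 + (c2 - a2*y)*x2 = 9*1.8 + (-1.2)*8.0 + 1.8*0.0 = 16.2 - 9.6 + 0.0 = 6.6


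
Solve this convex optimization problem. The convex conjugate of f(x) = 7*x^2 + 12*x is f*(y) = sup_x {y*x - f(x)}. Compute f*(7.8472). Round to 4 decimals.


f*(y) = sup_x {y*x - a*x^2 - b*x} = sup_x {(y-b)*x - a*x^2}
FOC: (y - b) - 2a*x = 0 => x* = (y - b)/(2a)
x* = (7.8472 - 12)/(2*7) = -0.2966
f*(7.8472) = (y-b)^2/(4a) = (7.8472 - 12)^2/(4*7)
= 17.2457/28 = 0.6159


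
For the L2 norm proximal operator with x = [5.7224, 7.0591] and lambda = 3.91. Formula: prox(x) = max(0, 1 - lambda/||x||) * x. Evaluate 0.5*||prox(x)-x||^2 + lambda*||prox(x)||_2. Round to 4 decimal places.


Step 1: Compute ||x||.
||x|| = 9.0872
Step 2: Compute scaling factor.
scale = max(0, 1 - 3.91/9.0872) = 0.5697
Step 3: prox(x) = [3.2602, 4.0217]
||prox(x)|| = 5.1772
Step 4: Proximal objective.
0.5*||prox-x||^2 = 7.6441
lambda*||prox|| = 20.2429
Total = 27.8868


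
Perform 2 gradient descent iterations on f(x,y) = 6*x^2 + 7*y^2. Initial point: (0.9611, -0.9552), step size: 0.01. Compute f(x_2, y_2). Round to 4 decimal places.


Gradient descent on f(x,y) = 6*x^2 + 7*y^2.
Starting point: (0.9611, -0.9552), alpha = 0.01
Step 1: grad_x = 2*6*0.9611 = 11.5332, grad_y = 2*7*-0.9552 = -13.3728
  x_1 = 0.9611 - 0.01*11.5332 = 0.8458
  y_1 = -0.9552 - 0.01*-13.3728 = -0.8215
Step 2: grad_x = 2*6*0.8458 = 10.1492, grad_y = 2*7*-0.8215 = -11.5006
  x_2 = 0.8458 - 0.01*10.1492 = 0.7443
  y_2 = -0.8215 - 0.01*-11.5006 = -0.7065
f(0.7443, -0.7065) = 6*0.7443^2 + 7*(-0.7065)^2 = 6.8173


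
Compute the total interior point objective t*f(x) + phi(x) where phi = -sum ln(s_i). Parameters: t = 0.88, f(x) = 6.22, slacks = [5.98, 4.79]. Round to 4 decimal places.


Step 1: Compute log-barrier.
ln values: [1.7884, 1.5665]
phi = -(1.7884 + 1.5665) = -3.355
Step 2: Compute augmented objective.
t*f(x) = 0.88*6.22 = 5.4736
Total = 5.4736 - 3.355 = 2.1186


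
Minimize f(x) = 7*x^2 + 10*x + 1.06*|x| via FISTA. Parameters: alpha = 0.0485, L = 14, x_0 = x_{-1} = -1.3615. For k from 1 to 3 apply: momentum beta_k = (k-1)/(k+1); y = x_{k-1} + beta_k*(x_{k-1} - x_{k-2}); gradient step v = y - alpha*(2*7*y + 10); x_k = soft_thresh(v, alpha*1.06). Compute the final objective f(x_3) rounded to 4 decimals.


FISTA on f(x) = 7*x^2 + 10*x + 1.06*|x|
L = 14, alpha = 0.0485
Iteration 1: beta = 0.0, y = -1.3615 + 0.0*(-1.3615 + 1.3615) = -1.3615
  grad(y) = -9.061, v = y - alpha*grad = -0.922
  prox(v) = soft_thresh(-0.922, 0.0514) = -0.8706
Iteration 2: beta = 0.3333, y = -0.8706 + 0.3333*(-0.8706 + 1.3615) = -0.707
  grad(y) = 0.1019, v = y - alpha*grad = -0.7119
  prox(v) = soft_thresh(-0.7119, 0.0514) = -0.6605
Iteration 3: beta = 0.5, y = -0.6605 + 0.5*(-0.6605 + 0.8706) = -0.5555
  grad(y) = 2.2231, v = y - alpha*grad = -0.6633
  prox(v) = soft_thresh(-0.6633, 0.0514) = -0.6119
f(x_3) = 7*(-0.6119)^2 + 10*(-0.6119) + 1.06*|-0.6119| = -2.8494


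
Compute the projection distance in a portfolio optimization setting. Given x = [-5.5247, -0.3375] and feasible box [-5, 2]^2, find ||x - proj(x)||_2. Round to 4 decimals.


Project each component onto [-5, 2].
clip(-5.5247) = -5.0, clip(-0.3375) = -0.3375
Projection = [-5.0, -0.3375]
Squared diffs: [0.2753, 0.0]
Distance = sqrt(0.2753) = 0.5247


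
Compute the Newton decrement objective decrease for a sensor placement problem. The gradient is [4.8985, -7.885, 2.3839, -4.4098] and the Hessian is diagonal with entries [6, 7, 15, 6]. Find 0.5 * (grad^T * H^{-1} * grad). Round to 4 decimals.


Step 1: H is diagonal, so H^(-1) * g = [0.8164, -1.1264, 0.1589, -0.735].
Step 2: g^T H^(-1) g = sum_i g_i^2 / H_ii
  = (4.8985)^2/6 + (-7.885)^2/7 + (2.3839)^2/15 + (-4.4098)^2/6
  = 3.9992 + 8.8819 + 0.3789 + 3.2411 = 16.501
Step 3: Objective decrease = 0.5 * g^T H^(-1) g = 8.2505


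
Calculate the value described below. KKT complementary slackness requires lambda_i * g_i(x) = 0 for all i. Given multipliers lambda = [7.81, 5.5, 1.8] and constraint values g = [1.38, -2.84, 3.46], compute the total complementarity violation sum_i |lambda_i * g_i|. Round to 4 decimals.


KKT complementary slackness check:
lambda_1 * g_1 = 7.81 * 1.38 = 10.7778
lambda_2 * g_2 = 5.5 * -2.84 = -15.62
lambda_3 * g_3 = 1.8 * 3.46 = 6.228
Total violation = 10.7778 + 15.62 + 6.228 = 32.6258


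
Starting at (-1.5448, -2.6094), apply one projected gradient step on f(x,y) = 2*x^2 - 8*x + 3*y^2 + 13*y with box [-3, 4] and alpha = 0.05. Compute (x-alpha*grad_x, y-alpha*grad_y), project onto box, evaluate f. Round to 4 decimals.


Step 1: Compute gradient at (-1.5448, -2.6094).
grad_x = 2*2*-1.5448 - 8 = -14.1792
grad_y = 2*3*-2.6094 + 13 = -2.6564
Step 2: Gradient step.
x_raw = -1.5448 - 0.05*-14.1792 = -0.8358
y_raw = -2.6094 - 0.05*-2.6564 = -2.4766
Step 3: Project onto [-3, 4].
x_proj = clip(-0.8358) = -0.8358
y_proj = clip(-2.4766) = -2.4766
Step 4: Evaluate f.
f(-0.8358, -2.4766) = -5.7112


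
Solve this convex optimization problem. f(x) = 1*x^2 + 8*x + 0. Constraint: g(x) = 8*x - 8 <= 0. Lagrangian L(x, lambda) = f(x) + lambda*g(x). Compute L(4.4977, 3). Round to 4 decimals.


Step 1: Evaluate f(x).
f(4.4977) = 1*4.4977^2 + 8*4.4977 + 0 = 56.2109
Step 2: Evaluate g(x).
g(4.4977) = 8*4.4977 - 8 = 27.9816
Step 3: Compute Lagrangian.
L = 56.2109 + 3*27.9816 = 140.1557


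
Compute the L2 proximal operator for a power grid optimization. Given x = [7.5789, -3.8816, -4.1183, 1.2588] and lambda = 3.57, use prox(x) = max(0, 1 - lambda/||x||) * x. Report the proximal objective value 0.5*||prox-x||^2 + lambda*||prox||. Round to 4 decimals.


Step 1: Compute ||x||.
||x|| = 9.5421
Step 2: Compute scaling factor.
scale = max(0, 1 - 3.57/9.5421) = 0.6259
Step 3: prox(x) = [4.7434, -2.4294, -2.5775, 0.7878]
||prox(x)|| = 5.9721
Step 4: Proximal objective.
0.5*||prox-x||^2 = 6.3725
lambda*||prox|| = 21.3204
Total = 27.6928


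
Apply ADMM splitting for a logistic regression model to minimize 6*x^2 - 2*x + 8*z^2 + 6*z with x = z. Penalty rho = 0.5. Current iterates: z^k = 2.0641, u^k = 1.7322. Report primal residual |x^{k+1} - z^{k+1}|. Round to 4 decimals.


ADMM iteration with rho = 0.5, z^k = 2.0641, u^k = 1.7322
Step 1: x-update.
Minimize 6*x^2 - 2*x + (0.5/2)*(x - 2.0641 + 1.7322)^2
FOC: (2*6 + 0.5)*x = 2 + 0.5*(2.0641 - 1.7322)
x^{k+1} = 0.1733
Step 2: z-update.
Minimize 8*z^2 + 6*z + (0.5/2)*(0.1733 - z + 1.7322)^2
FOC: (2*8 + 0.5)*z = -6 + 0.5*(0.1733 + 1.7322)
z^{k+1} = -0.3059
Step 3: u-update.
u^{k+1} = 1.7322 + 0.1733 + 0.3059 = 2.2114
Step 4: Primal residual = |0.1733 + 0.3059| = 0.4792


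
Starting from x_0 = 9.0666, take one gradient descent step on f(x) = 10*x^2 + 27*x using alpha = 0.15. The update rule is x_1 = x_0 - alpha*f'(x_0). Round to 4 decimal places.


We compute the gradient at x_0 and apply the update.
f'(x) = 20*x + 27
f'(9.0666) = 20*9.0666 + 27 = 208.332
x_1 = 9.0666 - 0.15*208.332 = -22.1832


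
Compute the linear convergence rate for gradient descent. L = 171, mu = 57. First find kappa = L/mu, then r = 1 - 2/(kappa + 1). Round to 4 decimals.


Step 1: Compute the condition number.
kappa = L/mu = 171/57 = 3.0
Step 2: Compute the convergence rate.
r = 1 - 2/(kappa + 1) = 1 - 2*mu/(L + mu) = (L - mu)/(L + mu) = 114/228 = 0.5


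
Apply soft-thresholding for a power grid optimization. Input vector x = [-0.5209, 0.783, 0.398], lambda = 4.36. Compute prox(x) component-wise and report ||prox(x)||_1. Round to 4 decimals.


Soft-thresholding with lambda = 4.36:
prox(-0.5209) = sign(-0.5209)*max(|-0.5209| - 4.36, 0) = 0.0
prox(0.783) = sign(0.783)*max(|0.783| - 4.36, 0) = 0.0
prox(0.398) = sign(0.398)*max(|0.398| - 4.36, 0) = 0.0
prox(x) = [0.0, 0.0, 0.0]
||prox(x)||_1 = 0.0 + 0.0 + 0.0 = 0.0


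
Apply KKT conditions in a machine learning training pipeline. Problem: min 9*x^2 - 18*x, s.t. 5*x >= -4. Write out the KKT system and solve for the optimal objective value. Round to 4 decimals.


Step 1: Try lambda = 0 (constraint inactive).
Stationarity: 2*9*x - 18 = 0
x* = 18/(2*9) = 1.0
Check constraint: 5*1.0 = 5.0 >= -4 -- satisfied.
Step 2: Compute optimal value.
f(x*) = 9*1.0^2 - 18*1.0 = -9.0


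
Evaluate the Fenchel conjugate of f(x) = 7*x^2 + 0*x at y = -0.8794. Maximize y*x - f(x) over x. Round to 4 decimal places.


f*(y) = sup_x {y*x - a*x^2 - b*x} = sup_x {(y-b)*x - a*x^2}
FOC: (y - b) - 2a*x = 0 => x* = (y - b)/(2a)
x* = (-0.8794 - 0)/(2*7) = -0.0628
f*(-0.8794) = (y-b)^2/(4a) = (-0.8794 - 0)^2/(4*7)
= 0.7733/28 = 0.0276


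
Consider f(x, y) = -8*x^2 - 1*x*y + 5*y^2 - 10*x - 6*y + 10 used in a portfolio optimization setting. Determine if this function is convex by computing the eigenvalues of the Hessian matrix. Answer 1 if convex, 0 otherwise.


The Hessian of f(x,y) = -8*x^2 - 1*x*y + 5*y^2 - 10*x - 6*y + 10 is:
H = [[-16, -1], [-1, 10]]
Trace = -16 + 10 = -6
Determinant = -16*10 - (-1)^2 = -161
Discriminant = (-6)^2 - 4*-161 = 680.0
Eigenvalues: lambda_1 = -16.0384, lambda_2 = 10.0384
The function is not convex.

0


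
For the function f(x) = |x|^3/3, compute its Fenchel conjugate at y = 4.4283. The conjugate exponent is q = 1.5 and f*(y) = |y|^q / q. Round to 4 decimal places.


The conjugate exponent q satisfies 1/p + 1/q = 1.
p = 3, so q = 3/(3 - 1) = 1.5
|y|^q = 4.4283^1.5 = 9.3187
f*(4.4283) = 9.3187 / 1.5 = 6.2125


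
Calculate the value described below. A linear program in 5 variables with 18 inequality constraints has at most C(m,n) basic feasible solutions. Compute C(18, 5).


Each vertex corresponds to some choice of n active constraints out of m, so the number of vertices is at most C(m, n) = m! / (n!(m-n)!).
m = 18, n = 5
Numerator: 18 * 17 * 16 * 15 * 14
Denominator: 5! = 120
C(18, 5) = 8568


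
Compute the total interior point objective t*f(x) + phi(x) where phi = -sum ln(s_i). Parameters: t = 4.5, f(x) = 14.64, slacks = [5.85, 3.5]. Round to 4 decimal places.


Step 1: Compute log-barrier.
ln values: [1.7664, 1.2528]
phi = -(1.7664 + 1.2528) = -3.0192
Step 2: Compute augmented objective.
t*f(x) = 4.5*14.64 = 65.88
Total = 65.88 - 3.0192 = 62.8608


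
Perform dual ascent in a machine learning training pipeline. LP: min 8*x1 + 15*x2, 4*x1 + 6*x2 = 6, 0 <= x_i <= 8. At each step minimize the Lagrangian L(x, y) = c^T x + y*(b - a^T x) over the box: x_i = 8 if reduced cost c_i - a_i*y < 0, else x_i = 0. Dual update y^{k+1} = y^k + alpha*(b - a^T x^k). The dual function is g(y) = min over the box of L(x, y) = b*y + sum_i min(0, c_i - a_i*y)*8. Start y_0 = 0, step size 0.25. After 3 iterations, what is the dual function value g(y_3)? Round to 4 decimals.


Dual ascent for LP: min 8*x1 + 15*x2, 4*x1 + 6*x2 = 6, 0 <= x_i <= 8
Step 1: y^k = 0.0, reduced costs: (8.0, 15.0)
  x^k = (0.0, 0.0), subgradient = b - a^T x = 6.0
  y^{k+1} = 0.0 + 0.25*6.0 = 1.5
Step 2: y^k = 1.5, reduced costs: (2.0, 6.0)
  x^k = (0.0, 0.0), subgradient = b - a^T x = 6.0
  y^{k+1} = 1.5 + 0.25*6.0 = 3.0
Step 3: y^k = 3.0, reduced costs: (-4.0, -3.0)
  x^k = (8.0, 8.0), subgradient = b - a^T x = -74.0
  y^{k+1} = 3.0 + 0.25*-74.0 = -15.5
Dual objective at y_3 = -15.5: reduced costs (70.0, 108.0), box minimizer x = (0.0, 0.0)
g(y_3) = b*y + (c1 - a1*y)*x1 + (c2 - a2*y)*x2 = 6*(-15.5) + 70.0*0.0 + 108.0*0.0 = -93.0 + 0.0 + 0.0 = -93.0


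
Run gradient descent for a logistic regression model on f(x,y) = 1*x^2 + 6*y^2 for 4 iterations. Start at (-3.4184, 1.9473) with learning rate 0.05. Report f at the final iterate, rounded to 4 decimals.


Gradient descent on f(x,y) = 1*x^2 + 6*y^2.
Starting point: (-3.4184, 1.9473), alpha = 0.05
Step 1: grad_x = 2*1*-3.4184 = -6.8368, grad_y = 2*6*1.9473 = 23.3676
  x_1 = -3.4184 - 0.05*-6.8368 = -3.0766
  y_1 = 1.9473 - 0.05*23.3676 = 0.7789
Step 2: grad_x = 2*1*-3.0766 = -6.1531, grad_y = 2*6*0.7789 = 9.347
  x_2 = -3.0766 - 0.05*-6.1531 = -2.7689
  y_2 = 0.7789 - 0.05*9.347 = 0.3116
Step 3: grad_x = 2*1*-2.7689 = -5.5378, grad_y = 2*6*0.3116 = 3.7388
  x_3 = -2.7689 - 0.05*-5.5378 = -2.492
  y_3 = 0.3116 - 0.05*3.7388 = 0.1246
Step 4: grad_x = 2*1*-2.492 = -4.984, grad_y = 2*6*0.1246 = 1.4955
  x_4 = -2.492 - 0.05*-4.984 = -2.2428
  y_4 = 0.1246 - 0.05*1.4955 = 0.0499
f(-2.2428, 0.0499) = 1*(-2.2428)^2 + 6*0.0499^2 = 5.0451


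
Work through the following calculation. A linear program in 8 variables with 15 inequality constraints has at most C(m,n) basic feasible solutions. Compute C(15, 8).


Each vertex corresponds to some choice of n active constraints out of m, so the number of vertices is at most C(m, n) = m! / (n!(m-n)!).
m = 15, n = 8
Numerator: 15 * 14 * 13 * 12 * 11 * 10 * 9 * 8
Denominator: 8! = 40320
C(15, 8) = 6435


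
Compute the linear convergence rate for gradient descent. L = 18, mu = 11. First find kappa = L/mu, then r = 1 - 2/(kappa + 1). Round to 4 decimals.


Step 1: Compute the condition number.
kappa = L/mu = 18/11 = 1.6364
Step 2: Compute the convergence rate.
r = 1 - 2/(kappa + 1) = 1 - 2*mu/(L + mu) = (L - mu)/(L + mu) = 7/29 = 0.2414


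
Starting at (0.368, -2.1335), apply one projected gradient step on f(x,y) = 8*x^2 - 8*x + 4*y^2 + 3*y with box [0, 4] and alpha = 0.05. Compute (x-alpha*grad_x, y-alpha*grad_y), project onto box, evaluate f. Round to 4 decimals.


Step 1: Compute gradient at (0.368, -2.1335).
grad_x = 2*8*0.368 - 8 = -2.112
grad_y = 2*4*-2.1335 + 3 = -14.068
Step 2: Gradient step.
x_raw = 0.368 - 0.05*-2.112 = 0.4736
y_raw = -2.1335 - 0.05*-14.068 = -1.4301
Step 3: Project onto [0, 4].
x_proj = clip(0.4736) = 0.4736
y_proj = clip(-1.4301) = 0.0
Step 4: Evaluate f.
f(0.4736, 0.0) = -1.9944


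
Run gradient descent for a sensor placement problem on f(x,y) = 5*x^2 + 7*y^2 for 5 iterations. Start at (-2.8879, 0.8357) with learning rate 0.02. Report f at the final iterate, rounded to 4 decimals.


Gradient descent on f(x,y) = 5*x^2 + 7*y^2.
Starting point: (-2.8879, 0.8357), alpha = 0.02
Step 1: grad_x = 2*5*-2.8879 = -28.879, grad_y = 2*7*0.8357 = 11.6998
  x_1 = -2.8879 - 0.02*-28.879 = -2.3103
  y_1 = 0.8357 - 0.02*11.6998 = 0.6017
Step 2: grad_x = 2*5*-2.3103 = -23.1032, grad_y = 2*7*0.6017 = 8.4239
  x_2 = -2.3103 - 0.02*-23.1032 = -1.8483
  y_2 = 0.6017 - 0.02*8.4239 = 0.4332
Step 3: grad_x = 2*5*-1.8483 = -18.4826, grad_y = 2*7*0.4332 = 6.0652
  x_3 = -1.8483 - 0.02*-18.4826 = -1.4786
  y_3 = 0.4332 - 0.02*6.0652 = 0.3119
Step 4: grad_x = 2*5*-1.4786 = -14.786, grad_y = 2*7*0.3119 = 4.3669
  x_4 = -1.4786 - 0.02*-14.786 = -1.1829
  y_4 = 0.3119 - 0.02*4.3669 = 0.2246
Step 5: grad_x = 2*5*-1.1829 = -11.8288, grad_y = 2*7*0.2246 = 3.1442
  x_5 = -1.1829 - 0.02*-11.8288 = -0.9463
  y_5 = 0.2246 - 0.02*3.1442 = 0.1617
f(-0.9463, 0.1617) = 5*(-0.9463)^2 + 7*0.1617^2 = 4.6605


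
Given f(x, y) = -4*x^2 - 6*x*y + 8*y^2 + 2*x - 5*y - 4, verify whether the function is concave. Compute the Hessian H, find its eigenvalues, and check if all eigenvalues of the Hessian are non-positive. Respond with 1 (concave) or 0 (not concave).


The Hessian of f(x,y) = -4*x^2 - 6*x*y + 8*y^2 + 2*x - 5*y - 4 is:
H = [[-8, -6], [-6, 16]]
Trace = -8 + 16 = 8
Determinant = -8*16 - (-6)^2 = -164
Discriminant = (8)^2 - 4*-164 = 720.0
Eigenvalues: lambda_1 = -9.4164, lambda_2 = 17.4164
The function is not concave.

0


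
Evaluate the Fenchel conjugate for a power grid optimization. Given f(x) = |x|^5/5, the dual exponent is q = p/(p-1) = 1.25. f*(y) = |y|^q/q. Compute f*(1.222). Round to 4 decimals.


The conjugate exponent q satisfies 1/p + 1/q = 1.
p = 5, so q = 5/(5 - 1) = 1.25
|y|^q = 1.222^1.25 = 1.2848
f*(1.222) = 1.2848 / 1.25 = 1.0278


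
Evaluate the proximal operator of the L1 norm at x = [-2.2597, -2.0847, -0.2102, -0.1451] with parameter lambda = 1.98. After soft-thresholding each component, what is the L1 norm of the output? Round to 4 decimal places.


Soft-thresholding with lambda = 1.98:
prox(-2.2597) = sign(-2.2597)*max(|-2.2597| - 1.98, 0) = -0.2797
prox(-2.0847) = sign(-2.0847)*max(|-2.0847| - 1.98, 0) = -0.1047
prox(-0.2102) = sign(-0.2102)*max(|-0.2102| - 1.98, 0) = 0.0
prox(-0.1451) = sign(-0.1451)*max(|-0.1451| - 1.98, 0) = 0.0
prox(x) = [-0.2797, -0.1047, 0.0, 0.0]
||prox(x)||_1 = 0.2797 + 0.1047 + 0.0 + 0.0 = 0.3844


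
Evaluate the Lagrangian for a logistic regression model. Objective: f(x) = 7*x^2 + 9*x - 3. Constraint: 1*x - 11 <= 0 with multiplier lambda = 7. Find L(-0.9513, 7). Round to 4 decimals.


Step 1: Evaluate f(x).
f(-0.9513) = 7*(-0.9513)^2 + 9*(-0.9513) - 3 = -5.2269
Step 2: Evaluate g(x).
g(-0.9513) = 1*-0.9513 - 11 = -11.9513
Step 3: Compute Lagrangian.
L = -5.2269 + 7*-11.9513 = -88.886


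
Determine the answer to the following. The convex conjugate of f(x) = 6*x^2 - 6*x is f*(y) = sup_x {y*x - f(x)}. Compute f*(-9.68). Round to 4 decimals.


f*(y) = sup_x {y*x - a*x^2 - b*x} = sup_x {(y-b)*x - a*x^2}
FOC: (y - b) - 2a*x = 0 => x* = (y - b)/(2a)
x* = (-9.68 + 6)/(2*6) = -0.3067
f*(-9.68) = (y-b)^2/(4a) = (-9.68 + 6)^2/(4*6)
= 13.5424/24 = 0.5643


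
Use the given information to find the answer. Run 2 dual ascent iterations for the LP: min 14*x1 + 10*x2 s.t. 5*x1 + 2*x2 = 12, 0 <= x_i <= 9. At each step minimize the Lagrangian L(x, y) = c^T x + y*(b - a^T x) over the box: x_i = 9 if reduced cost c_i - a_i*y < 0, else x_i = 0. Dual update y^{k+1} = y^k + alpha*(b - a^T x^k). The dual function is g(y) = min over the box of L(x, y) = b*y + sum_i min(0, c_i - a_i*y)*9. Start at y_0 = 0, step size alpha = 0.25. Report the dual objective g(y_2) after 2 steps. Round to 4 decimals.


Dual ascent for LP: min 14*x1 + 10*x2, 5*x1 + 2*x2 = 12, 0 <= x_i <= 9
Step 1: y^k = 0.0, reduced costs: (14.0, 10.0)
  x^k = (0.0, 0.0), subgradient = b - a^T x = 12.0
  y^{k+1} = 0.0 + 0.25*12.0 = 3.0
Step 2: y^k = 3.0, reduced costs: (-1.0, 4.0)
  x^k = (9.0, 0.0), subgradient = b - a^T x = -33.0
  y^{k+1} = 3.0 + 0.25*-33.0 = -5.25
Dual objective at y_2 = -5.25: reduced costs (40.25, 20.5), box minimizer x = (0.0, 0.0)
g(y_2) = b*y + (c1 - a1*y)*x1 + (c2 - a2*y)*x2 = 12*(-5.25) + 40.25*0.0 + 20.5*0.0 = -63.0 + 0.0 + 0.0 = -63.0


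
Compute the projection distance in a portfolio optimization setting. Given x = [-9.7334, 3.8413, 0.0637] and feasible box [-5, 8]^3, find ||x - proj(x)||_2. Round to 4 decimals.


Project each component onto [-5, 8].
clip(-9.7334) = -5.0, clip(3.8413) = 3.8413, clip(0.0637) = 0.0637
Projection = [-5.0, 3.8413, 0.0637]
Squared diffs: [22.4051, 0.0, 0.0]
Distance = sqrt(22.4051) = 4.7334


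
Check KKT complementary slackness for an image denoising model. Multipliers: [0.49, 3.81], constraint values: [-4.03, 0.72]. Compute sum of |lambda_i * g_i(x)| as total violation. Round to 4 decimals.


KKT complementary slackness check:
lambda_1 * g_1 = 0.49 * -4.03 = -1.9747
lambda_2 * g_2 = 3.81 * 0.72 = 2.7432
Total violation = 1.9747 + 2.7432 = 4.7179


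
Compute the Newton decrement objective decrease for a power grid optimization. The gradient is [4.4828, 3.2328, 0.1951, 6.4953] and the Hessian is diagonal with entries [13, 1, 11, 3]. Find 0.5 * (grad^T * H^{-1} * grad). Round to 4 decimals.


Step 1: H is diagonal, so H^(-1) * g = [0.3448, 3.2328, 0.0177, 2.1651].
Step 2: g^T H^(-1) g = sum_i g_i^2 / H_ii
  = (4.4828)^2/13 + (3.2328)^2/1 + (0.1951)^2/11 + (6.4953)^2/3
  = 1.5458 + 10.451 + 0.0035 + 14.063 = 26.0632
Step 3: Objective decrease = 0.5 * g^T H^(-1) g = 13.0316


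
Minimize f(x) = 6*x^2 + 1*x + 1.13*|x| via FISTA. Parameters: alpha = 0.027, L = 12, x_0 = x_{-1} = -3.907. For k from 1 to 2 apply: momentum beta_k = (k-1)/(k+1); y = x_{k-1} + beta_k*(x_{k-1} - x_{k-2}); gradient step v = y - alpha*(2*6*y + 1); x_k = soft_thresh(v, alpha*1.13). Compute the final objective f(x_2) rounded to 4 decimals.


FISTA on f(x) = 6*x^2 + 1*x + 1.13*|x|
L = 12, alpha = 0.027
Iteration 1: beta = 0.0, y = -3.907 + 0.0*(-3.907 + 3.907) = -3.907
  grad(y) = -45.884, v = y - alpha*grad = -2.6681
  prox(v) = soft_thresh(-2.6681, 0.0305) = -2.6376
Iteration 2: beta = 0.3333, y = -2.6376 + 0.3333*(-2.6376 + 3.907) = -2.2145
  grad(y) = -25.574, v = y - alpha*grad = -1.524
  prox(v) = soft_thresh(-1.524, 0.0305) = -1.4935
f(x_2) = 6*(-1.4935)^2 + 1*(-1.4935) + 1.13*|-1.4935| = 13.5772


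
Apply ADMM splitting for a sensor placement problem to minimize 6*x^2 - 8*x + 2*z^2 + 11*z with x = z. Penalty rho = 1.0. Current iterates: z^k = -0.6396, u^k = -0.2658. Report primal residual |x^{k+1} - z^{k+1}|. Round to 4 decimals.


ADMM iteration with rho = 1.0, z^k = -0.6396, u^k = -0.2658
Step 1: x-update.
Minimize 6*x^2 - 8*x + (1.0/2)*(x + 0.6396 - 0.2658)^2
FOC: (2*6 + 1.0)*x = 8 + 1.0*(-0.6396 + 0.2658)
x^{k+1} = 0.5866
Step 2: z-update.
Minimize 2*z^2 + 11*z + (1.0/2)*(0.5866 - z - 0.2658)^2
FOC: (2*2 + 1.0)*z = -11 + 1.0*(0.5866 - 0.2658)
z^{k+1} = -2.1358
Step 3: u-update.
u^{k+1} = -0.2658 + 0.5866 + 2.1358 = 2.4567
Step 4: Primal residual = |0.5866 + 2.1358| = 2.7225


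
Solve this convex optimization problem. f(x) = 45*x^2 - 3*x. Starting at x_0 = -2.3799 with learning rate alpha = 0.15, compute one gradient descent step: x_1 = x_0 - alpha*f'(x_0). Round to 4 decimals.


We compute the gradient at x_0 and apply the update.
f'(x) = 90*x - 3
f'(-2.3799) = 90*-2.3799 - 3 = -217.191
x_1 = -2.3799 - 0.15*-217.191 = 30.1988


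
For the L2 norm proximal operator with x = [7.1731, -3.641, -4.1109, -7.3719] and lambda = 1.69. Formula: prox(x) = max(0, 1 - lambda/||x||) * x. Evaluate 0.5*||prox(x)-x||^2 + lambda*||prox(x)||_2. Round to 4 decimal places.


Step 1: Compute ||x||.
||x|| = 11.66
Step 2: Compute scaling factor.
scale = max(0, 1 - 1.69/11.66) = 0.8551
Step 3: prox(x) = [6.1334, -3.1133, -3.5151, -6.3034]
||prox(x)|| = 9.97
Step 4: Proximal objective.
0.5*||prox-x||^2 = 1.4281
lambda*||prox|| = 16.8493
Total = 18.2773


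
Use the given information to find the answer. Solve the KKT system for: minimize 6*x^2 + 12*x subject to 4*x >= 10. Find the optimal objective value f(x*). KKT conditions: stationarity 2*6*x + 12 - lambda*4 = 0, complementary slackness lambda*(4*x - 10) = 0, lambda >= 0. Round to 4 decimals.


Step 1: Try lambda = 0 (constraint inactive).
x_unc = -12/(2*6) = -1.0
Check: 4*-1.0 = -4.0 < 10 -- violated!
Step 2: Constraint must be active: 4*x = 10
x* = 10/4 = 2.5
lambda = (2*6*2.5 + 12)/4 = 10.5
Step 3: Compute optimal value.
f(x*) = 6*2.5^2 + 12*2.5 = 67.5


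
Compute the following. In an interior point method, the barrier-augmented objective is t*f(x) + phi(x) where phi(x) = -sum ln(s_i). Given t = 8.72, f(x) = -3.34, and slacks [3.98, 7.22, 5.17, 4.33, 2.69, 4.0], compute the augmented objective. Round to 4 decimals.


Step 1: Compute log-barrier.
ln values: [1.3813, 1.9769, 1.6429, 1.4656, 0.9895, 1.3863]
phi = -(1.3813 + 1.9769 + 1.6429 + 1.4656 + 0.9895 + 1.3863) = -8.8424
Step 2: Compute augmented objective.
t*f(x) = 8.72*-3.34 = -29.1248
Total = -29.1248 - 8.8424 = -37.9672


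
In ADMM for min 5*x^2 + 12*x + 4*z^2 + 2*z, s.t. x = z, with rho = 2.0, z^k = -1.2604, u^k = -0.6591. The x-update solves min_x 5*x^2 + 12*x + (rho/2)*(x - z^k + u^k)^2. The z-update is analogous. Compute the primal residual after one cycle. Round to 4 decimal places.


ADMM iteration with rho = 2.0, z^k = -1.2604, u^k = -0.6591
Step 1: x-update.
Minimize 5*x^2 + 12*x + (2.0/2)*(x + 1.2604 - 0.6591)^2
FOC: (2*5 + 2.0)*x = -12 + 2.0*(-1.2604 + 0.6591)
x^{k+1} = -1.1002
Step 2: z-update.
Minimize 4*z^2 + 2*z + (2.0/2)*(-1.1002 - z - 0.6591)^2
FOC: (2*4 + 2.0)*z = -2 + 2.0*(-1.1002 - 0.6591)
z^{k+1} = -0.5519
Step 3: u-update.
u^{k+1} = -0.6591 - 1.1002 + 0.5519 = -1.2075
Step 4: Primal residual = |-1.1002 + 0.5519| = 0.5484


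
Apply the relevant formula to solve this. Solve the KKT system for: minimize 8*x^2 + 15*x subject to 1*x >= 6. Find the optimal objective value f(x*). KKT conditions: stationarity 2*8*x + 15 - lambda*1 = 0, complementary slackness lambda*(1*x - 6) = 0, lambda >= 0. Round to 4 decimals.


Step 1: Try lambda = 0 (constraint inactive).
x_unc = -15/(2*8) = -0.9375
Check: 1*-0.9375 = -0.9375 < 6 -- violated!
Step 2: Constraint must be active: 1*x = 6
x* = 6/1 = 6.0
lambda = (2*8*6.0 + 15)/1 = 111.0
Step 3: Compute optimal value.
f(x*) = 8*6.0^2 + 15*6.0 = 378.0


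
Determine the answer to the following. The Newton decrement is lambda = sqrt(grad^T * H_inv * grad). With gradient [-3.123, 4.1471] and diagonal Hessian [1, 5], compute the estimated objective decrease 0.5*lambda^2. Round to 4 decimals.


Step 1: H is diagonal, so H^(-1) * g = [-3.123, 0.8294].
Step 2: g^T H^(-1) g = sum_i g_i^2 / H_ii
  = (-3.123)^2/1 + (4.1471)^2/5
  = 9.7531 + 3.4397 = 13.1928
Step 3: Objective decrease = 0.5 * g^T H^(-1) g = 6.5964


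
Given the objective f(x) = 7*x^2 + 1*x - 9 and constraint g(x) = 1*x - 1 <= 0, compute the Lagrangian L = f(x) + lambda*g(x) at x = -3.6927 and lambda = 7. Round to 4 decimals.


Step 1: Evaluate f(x).
f(-3.6927) = 7*(-3.6927)^2 + 1*(-3.6927) - 9 = 82.7595
Step 2: Evaluate g(x).
g(-3.6927) = 1*-3.6927 - 1 = -4.6927
Step 3: Compute Lagrangian.
L = 82.7595 + 7*-4.6927 = 49.9106


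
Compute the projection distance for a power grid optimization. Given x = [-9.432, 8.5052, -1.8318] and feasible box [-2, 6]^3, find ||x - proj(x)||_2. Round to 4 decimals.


Project each component onto [-2, 6].
clip(-9.432) = -2.0, clip(8.5052) = 6.0, clip(-1.8318) = -1.8318
Projection = [-2.0, 6.0, -1.8318]
Squared diffs: [55.2346, 6.276, 0.0]
Distance = sqrt(61.5106) = 7.8429


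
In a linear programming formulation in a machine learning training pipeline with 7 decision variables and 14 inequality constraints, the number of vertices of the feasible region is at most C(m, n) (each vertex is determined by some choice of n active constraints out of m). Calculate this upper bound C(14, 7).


Each vertex corresponds to some choice of n active constraints out of m, so the number of vertices is at most C(m, n) = m! / (n!(m-n)!).
m = 14, n = 7
Numerator: 14 * 13 * 12 * 11 * 10 * 9 * 8
Denominator: 7! = 5040
C(14, 7) = 3432


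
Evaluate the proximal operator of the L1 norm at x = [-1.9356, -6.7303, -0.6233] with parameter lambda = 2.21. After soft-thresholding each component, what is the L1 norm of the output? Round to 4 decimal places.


Soft-thresholding with lambda = 2.21:
prox(-1.9356) = sign(-1.9356)*max(|-1.9356| - 2.21, 0) = 0.0
prox(-6.7303) = sign(-6.7303)*max(|-6.7303| - 2.21, 0) = -4.5203
prox(-0.6233) = sign(-0.6233)*max(|-0.6233| - 2.21, 0) = 0.0
prox(x) = [0.0, -4.5203, 0.0]
||prox(x)||_1 = 0.0 + 4.5203 + 0.0 = 4.5203


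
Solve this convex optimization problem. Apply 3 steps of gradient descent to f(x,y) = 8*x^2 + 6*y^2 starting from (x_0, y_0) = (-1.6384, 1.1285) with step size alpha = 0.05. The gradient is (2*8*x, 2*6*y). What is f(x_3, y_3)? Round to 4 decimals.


Gradient descent on f(x,y) = 8*x^2 + 6*y^2.
Starting point: (-1.6384, 1.1285), alpha = 0.05
Step 1: grad_x = 2*8*-1.6384 = -26.2144, grad_y = 2*6*1.1285 = 13.542
  x_1 = -1.6384 - 0.05*-26.2144 = -0.3277
  y_1 = 1.1285 - 0.05*13.542 = 0.4514
Step 2: grad_x = 2*8*-0.3277 = -5.2429, grad_y = 2*6*0.4514 = 5.4168
  x_2 = -0.3277 - 0.05*-5.2429 = -0.0655
  y_2 = 0.4514 - 0.05*5.4168 = 0.1806
Step 3: grad_x = 2*8*-0.0655 = -1.0486, grad_y = 2*6*0.1806 = 2.1667
  x_3 = -0.0655 - 0.05*-1.0486 = -0.0131
  y_3 = 0.1806 - 0.05*2.1667 = 0.0722
f(-0.0131, 0.0722) = 8*(-0.0131)^2 + 6*0.0722^2 = 0.0327


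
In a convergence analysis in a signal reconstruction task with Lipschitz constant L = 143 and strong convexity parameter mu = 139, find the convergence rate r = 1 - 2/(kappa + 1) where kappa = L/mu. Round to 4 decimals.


Step 1: Compute the condition number.
kappa = L/mu = 143/139 = 1.0288
Step 2: Compute the convergence rate.
r = 1 - 2/(kappa + 1) = 1 - 2*mu/(L + mu) = (L - mu)/(L + mu) = 4/282 = 0.0142


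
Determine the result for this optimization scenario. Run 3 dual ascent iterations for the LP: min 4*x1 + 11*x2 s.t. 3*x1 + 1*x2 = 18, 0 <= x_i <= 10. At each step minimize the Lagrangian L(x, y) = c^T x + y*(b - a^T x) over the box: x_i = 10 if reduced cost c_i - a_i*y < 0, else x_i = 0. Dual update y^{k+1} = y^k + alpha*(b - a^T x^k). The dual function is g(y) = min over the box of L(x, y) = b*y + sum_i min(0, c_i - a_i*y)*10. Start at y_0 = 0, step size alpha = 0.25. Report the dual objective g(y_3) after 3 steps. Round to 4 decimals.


Dual ascent for LP: min 4*x1 + 11*x2, 3*x1 + 1*x2 = 18, 0 <= x_i <= 10
Step 1: y^k = 0.0, reduced costs: (4.0, 11.0)
  x^k = (0.0, 0.0), subgradient = b - a^T x = 18.0
  y^{k+1} = 0.0 + 0.25*18.0 = 4.5
Step 2: y^k = 4.5, reduced costs: (-9.5, 6.5)
  x^k = (10.0, 0.0), subgradient = b - a^T x = -12.0
  y^{k+1} = 4.5 + 0.25*-12.0 = 1.5
Step 3: y^k = 1.5, reduced costs: (-0.5, 9.5)
  x^k = (10.0, 0.0), subgradient = b - a^T x = -12.0
  y^{k+1} = 1.5 + 0.25*-12.0 = -1.5
Dual objective at y_3 = -1.5: reduced costs (8.5, 12.5), box minimizer x = (0.0, 0.0)
g(y_3) = b*y + (c1 - a1*y)*x1 + (c2 - a2*y)*x2 = 18*(-1.5) + 8.5*0.0 + 12.5*0.0 = -27.0 + 0.0 + 0.0 = -27.0


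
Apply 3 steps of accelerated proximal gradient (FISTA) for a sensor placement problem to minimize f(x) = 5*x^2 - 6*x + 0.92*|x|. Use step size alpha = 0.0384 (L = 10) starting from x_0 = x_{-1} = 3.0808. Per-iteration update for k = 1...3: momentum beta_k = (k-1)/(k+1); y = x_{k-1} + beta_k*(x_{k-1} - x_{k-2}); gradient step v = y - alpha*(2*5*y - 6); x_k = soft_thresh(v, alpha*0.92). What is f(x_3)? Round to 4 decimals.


FISTA on f(x) = 5*x^2 - 6*x + 0.92*|x|
L = 10, alpha = 0.0384
Iteration 1: beta = 0.0, y = 3.0808 + 0.0*(3.0808 - 3.0808) = 3.0808
  grad(y) = 24.808, v = y - alpha*grad = 2.1282
  prox(v) = soft_thresh(2.1282, 0.0353) = 2.0928
Iteration 2: beta = 0.3333, y = 2.0928 + 0.3333*(2.0928 - 3.0808) = 1.7635
  grad(y) = 11.6353, v = y - alpha*grad = 1.3167
  prox(v) = soft_thresh(1.3167, 0.0353) = 1.2814
Iteration 3: beta = 0.5, y = 1.2814 + 0.5*(1.2814 - 2.0928) = 0.8757
  grad(y) = 2.7568, v = y - alpha*grad = 0.7698
  prox(v) = soft_thresh(0.7698, 0.0353) = 0.7345
f(x_3) = 5*0.7345^2 - 6*0.7345 + 0.92*|0.7345| = -1.0338
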